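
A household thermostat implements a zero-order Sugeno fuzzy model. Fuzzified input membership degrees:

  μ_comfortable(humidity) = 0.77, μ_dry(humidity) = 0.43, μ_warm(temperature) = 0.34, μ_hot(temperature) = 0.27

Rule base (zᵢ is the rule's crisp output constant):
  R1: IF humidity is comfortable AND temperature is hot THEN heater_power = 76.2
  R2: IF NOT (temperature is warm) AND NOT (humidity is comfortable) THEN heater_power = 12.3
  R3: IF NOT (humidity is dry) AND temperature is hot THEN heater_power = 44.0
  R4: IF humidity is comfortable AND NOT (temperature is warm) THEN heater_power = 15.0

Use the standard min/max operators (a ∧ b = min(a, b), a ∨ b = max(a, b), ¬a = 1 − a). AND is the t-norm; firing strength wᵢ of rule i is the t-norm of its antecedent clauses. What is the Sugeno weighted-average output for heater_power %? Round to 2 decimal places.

R1 (z=76.2): comfortable=0.77, hot=0.27; AND[min(a, b)] → w = 0.27
R2 (z=12.3): ¬warm=1−0.34=0.66, ¬comfortable=1−0.77=0.23; AND[min(a, b)] → w = 0.23
R3 (z=44.0): ¬dry=1−0.43=0.57, hot=0.27; AND[min(a, b)] → w = 0.27
R4 (z=15.0): comfortable=0.77, ¬warm=1−0.34=0.66; AND[min(a, b)] → w = 0.66
Weighted average = (0.27·76.2 + 0.23·12.3 + 0.27·44.0 + 0.66·15.0) / (0.27 + 0.23 + 0.27 + 0.66)
  = 45.1830 / 1.4300 = 31.60

31.60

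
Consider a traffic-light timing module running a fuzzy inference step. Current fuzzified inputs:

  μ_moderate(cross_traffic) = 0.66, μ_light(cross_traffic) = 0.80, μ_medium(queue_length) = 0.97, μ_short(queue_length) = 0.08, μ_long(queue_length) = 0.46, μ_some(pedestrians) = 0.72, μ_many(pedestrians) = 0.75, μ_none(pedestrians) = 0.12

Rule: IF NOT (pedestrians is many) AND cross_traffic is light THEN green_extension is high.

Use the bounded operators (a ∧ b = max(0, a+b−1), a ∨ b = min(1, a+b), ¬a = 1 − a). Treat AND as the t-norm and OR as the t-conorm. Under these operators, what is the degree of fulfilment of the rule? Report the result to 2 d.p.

firing strength: ¬many=1−0.75=0.25, light=0.80; AND[max(0, a+b−1)] → w = 0.05

0.05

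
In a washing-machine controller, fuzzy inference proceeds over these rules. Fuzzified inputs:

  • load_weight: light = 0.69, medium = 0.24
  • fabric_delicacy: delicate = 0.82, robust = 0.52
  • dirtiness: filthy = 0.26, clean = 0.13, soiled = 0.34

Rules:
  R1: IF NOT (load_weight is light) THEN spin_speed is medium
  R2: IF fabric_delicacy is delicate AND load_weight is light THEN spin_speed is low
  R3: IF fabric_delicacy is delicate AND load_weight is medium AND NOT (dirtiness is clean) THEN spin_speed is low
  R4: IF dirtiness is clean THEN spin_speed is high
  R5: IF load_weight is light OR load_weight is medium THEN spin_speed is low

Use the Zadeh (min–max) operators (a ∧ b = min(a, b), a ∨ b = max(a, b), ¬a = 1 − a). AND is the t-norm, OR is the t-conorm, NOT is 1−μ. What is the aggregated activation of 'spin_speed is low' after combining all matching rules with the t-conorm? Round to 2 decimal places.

0.69

R1: ¬light=1−0.69=0.31 → w = 0.31
R2: delicate=0.82, light=0.69; AND[min(a, b)] → w = 0.69
R3: delicate=0.82, medium=0.24, ¬clean=1−0.13=0.87; AND[min(a, b)] → w = 0.24
R4: clean=0.13 → w = 0.13
R5: light=0.69, medium=0.24; OR[max(a, b)] → w = 0.69
Rules with consequent 'low': {R2, R3, R5} → strengths 0.69, 0.24, 0.69
Aggregate via t-conorm [max(a, b)]: 0.69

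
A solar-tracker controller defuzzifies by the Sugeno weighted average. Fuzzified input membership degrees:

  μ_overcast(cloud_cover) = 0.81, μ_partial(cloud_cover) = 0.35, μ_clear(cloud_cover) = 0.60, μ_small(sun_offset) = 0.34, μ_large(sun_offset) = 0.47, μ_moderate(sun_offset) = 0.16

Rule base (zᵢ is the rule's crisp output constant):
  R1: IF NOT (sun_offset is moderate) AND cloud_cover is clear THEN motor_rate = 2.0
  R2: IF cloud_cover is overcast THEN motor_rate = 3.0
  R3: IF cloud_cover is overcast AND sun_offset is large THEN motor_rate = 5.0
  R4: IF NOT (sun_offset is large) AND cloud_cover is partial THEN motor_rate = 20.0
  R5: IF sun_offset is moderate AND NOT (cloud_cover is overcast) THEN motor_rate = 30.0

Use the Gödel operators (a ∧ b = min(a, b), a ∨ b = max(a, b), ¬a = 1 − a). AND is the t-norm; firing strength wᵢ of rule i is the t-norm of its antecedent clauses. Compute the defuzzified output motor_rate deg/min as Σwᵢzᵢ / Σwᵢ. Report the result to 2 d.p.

7.44

R1 (z=2.0): ¬moderate=1−0.16=0.84, clear=0.60; AND[min(a, b)] → w = 0.60
R2 (z=3.0): overcast=0.81 → w = 0.81
R3 (z=5.0): overcast=0.81, large=0.47; AND[min(a, b)] → w = 0.47
R4 (z=20.0): ¬large=1−0.47=0.53, partial=0.35; AND[min(a, b)] → w = 0.35
R5 (z=30.0): moderate=0.16, ¬overcast=1−0.81=0.19; AND[min(a, b)] → w = 0.16
Weighted average = (0.60·2.0 + 0.81·3.0 + 0.47·5.0 + 0.35·20.0 + 0.16·30.0) / (0.60 + 0.81 + 0.47 + 0.35 + 0.16)
  = 17.7800 / 2.3900 = 7.44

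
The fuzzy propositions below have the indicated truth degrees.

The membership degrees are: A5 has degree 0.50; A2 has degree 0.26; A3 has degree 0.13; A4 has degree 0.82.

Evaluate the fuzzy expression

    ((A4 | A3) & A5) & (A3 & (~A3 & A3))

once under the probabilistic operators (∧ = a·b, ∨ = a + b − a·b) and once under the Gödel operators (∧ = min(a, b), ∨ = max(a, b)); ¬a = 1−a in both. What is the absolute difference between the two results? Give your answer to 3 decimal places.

Under probabilistic:
  A4 | A3 = a + b − a·b on (0.8200, 0.1300) = 0.8434
  (A4 | A3) & A5 = a·b on (0.8434, 0.5000) = 0.4217
  ~A3 = 1 − 0.1300 = 0.8700
  ~A3 & A3 = a·b on (0.8700, 0.1300) = 0.1131
  A3 & (~A3 & A3) = a·b on (0.1300, 0.1131) = 0.0147
  ((A4 | A3) & A5) & (A3 & (~A3 & A3)) = a·b on (0.4217, 0.0147) = 0.0062
  → value = 0.0062
Under Gödel:
  A4 | A3 = max(a, b) on (0.82, 0.13) = 0.82
  (A4 | A3) & A5 = min(a, b) on (0.82, 0.50) = 0.50
  ~A3 = 1 − 0.13 = 0.87
  ~A3 & A3 = min(a, b) on (0.87, 0.13) = 0.13
  A3 & (~A3 & A3) = min(a, b) on (0.13, 0.13) = 0.13
  ((A4 | A3) & A5) & (A3 & (~A3 & A3)) = min(a, b) on (0.50, 0.13) = 0.13
  → value = 0.1300
|0.0062 − 0.1300| = 0.124

0.124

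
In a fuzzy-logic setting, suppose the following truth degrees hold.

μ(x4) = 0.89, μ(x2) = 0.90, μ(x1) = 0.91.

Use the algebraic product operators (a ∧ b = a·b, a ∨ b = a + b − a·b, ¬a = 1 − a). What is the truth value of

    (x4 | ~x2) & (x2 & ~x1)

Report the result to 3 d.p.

~x2 = 1 − 0.9000 = 0.1000
x4 | ~x2 = a + b − a·b on (0.8900, 0.1000) = 0.9010
~x1 = 1 − 0.9100 = 0.0900
x2 & ~x1 = a·b on (0.9000, 0.0900) = 0.0810
(x4 | ~x2) & (x2 & ~x1) = a·b on (0.9010, 0.0810) = 0.0730

0.073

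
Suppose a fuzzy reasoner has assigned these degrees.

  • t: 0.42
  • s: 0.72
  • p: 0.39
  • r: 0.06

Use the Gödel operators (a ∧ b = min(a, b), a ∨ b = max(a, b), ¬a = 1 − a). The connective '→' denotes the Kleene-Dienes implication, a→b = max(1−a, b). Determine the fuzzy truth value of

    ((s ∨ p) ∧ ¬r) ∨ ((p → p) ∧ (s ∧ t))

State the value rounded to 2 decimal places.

s ∨ p = max(a, b) on (0.72, 0.39) = 0.72
¬r = 1 − 0.06 = 0.94
(s ∨ p) ∧ ¬r = min(a, b) on (0.72, 0.94) = 0.72
p → p  [Kleene-Dienes: max(1−a, b)] with a=0.39, b=0.39 → 0.61
s ∧ t = min(a, b) on (0.72, 0.42) = 0.42
(p → p) ∧ (s ∧ t) = min(a, b) on (0.61, 0.42) = 0.42
((s ∨ p) ∧ ¬r) ∨ ((p → p) ∧ (s ∧ t)) = max(a, b) on (0.72, 0.42) = 0.72

0.72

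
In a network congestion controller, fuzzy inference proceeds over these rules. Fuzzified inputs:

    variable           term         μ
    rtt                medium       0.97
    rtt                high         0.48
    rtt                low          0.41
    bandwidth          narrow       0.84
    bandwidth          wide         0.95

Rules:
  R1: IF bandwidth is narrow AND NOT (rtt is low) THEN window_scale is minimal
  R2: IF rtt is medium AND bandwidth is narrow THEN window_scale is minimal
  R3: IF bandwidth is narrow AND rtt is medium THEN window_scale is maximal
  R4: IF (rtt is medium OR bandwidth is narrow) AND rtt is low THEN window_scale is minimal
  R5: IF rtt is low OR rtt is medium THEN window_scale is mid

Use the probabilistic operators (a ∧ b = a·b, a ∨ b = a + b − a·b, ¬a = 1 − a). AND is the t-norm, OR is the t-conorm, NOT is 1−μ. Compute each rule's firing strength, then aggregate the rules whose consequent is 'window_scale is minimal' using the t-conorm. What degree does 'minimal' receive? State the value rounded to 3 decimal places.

0.945

R1: narrow=0.84, ¬low=1−0.41=0.59; AND[a·b] → w = 0.4956
R2: medium=0.97, narrow=0.84; AND[a·b] → w = 0.8148
R3: narrow=0.84, medium=0.97; AND[a·b] → w = 0.8148
R4: (medium=0.97 OR narrow=0.84) = 0.9952; AND[a·b] with low=0.41 → w = 0.4080
R5: low=0.41, medium=0.97; OR[a + b − a·b] → w = 0.9823
Rules with consequent 'minimal': {R1, R2, R4} → strengths 0.4956, 0.8148, 0.4080
Aggregate via t-conorm [a + b − a·b]: 0.9447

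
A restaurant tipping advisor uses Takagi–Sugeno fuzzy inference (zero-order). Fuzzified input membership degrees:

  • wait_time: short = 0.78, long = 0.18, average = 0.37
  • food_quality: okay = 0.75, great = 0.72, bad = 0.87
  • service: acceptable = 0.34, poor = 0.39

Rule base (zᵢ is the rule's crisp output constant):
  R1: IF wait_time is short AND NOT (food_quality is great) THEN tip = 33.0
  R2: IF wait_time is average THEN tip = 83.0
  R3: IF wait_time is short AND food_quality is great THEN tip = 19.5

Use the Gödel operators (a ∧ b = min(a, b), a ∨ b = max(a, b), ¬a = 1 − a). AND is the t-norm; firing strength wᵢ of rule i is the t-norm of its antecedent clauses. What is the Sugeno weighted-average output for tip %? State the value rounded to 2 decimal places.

39.41

R1 (z=33.0): short=0.78, ¬great=1−0.72=0.28; AND[min(a, b)] → w = 0.28
R2 (z=83.0): average=0.37 → w = 0.37
R3 (z=19.5): short=0.78, great=0.72; AND[min(a, b)] → w = 0.72
Weighted average = (0.28·33.0 + 0.37·83.0 + 0.72·19.5) / (0.28 + 0.37 + 0.72)
  = 53.9900 / 1.3700 = 39.41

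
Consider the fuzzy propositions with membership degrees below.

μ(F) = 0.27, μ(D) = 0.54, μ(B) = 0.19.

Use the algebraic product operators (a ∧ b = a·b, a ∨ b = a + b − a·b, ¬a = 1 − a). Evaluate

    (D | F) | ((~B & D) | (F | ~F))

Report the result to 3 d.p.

D | F = a + b − a·b on (0.5400, 0.2700) = 0.6642
~B = 1 − 0.1900 = 0.8100
~B & D = a·b on (0.8100, 0.5400) = 0.4374
~F = 1 − 0.2700 = 0.7300
F | ~F = a + b − a·b on (0.2700, 0.7300) = 0.8029
(~B & D) | (F | ~F) = a + b − a·b on (0.4374, 0.8029) = 0.8891
(D | F) | ((~B & D) | (F | ~F)) = a + b − a·b on (0.6642, 0.8891) = 0.9628

0.963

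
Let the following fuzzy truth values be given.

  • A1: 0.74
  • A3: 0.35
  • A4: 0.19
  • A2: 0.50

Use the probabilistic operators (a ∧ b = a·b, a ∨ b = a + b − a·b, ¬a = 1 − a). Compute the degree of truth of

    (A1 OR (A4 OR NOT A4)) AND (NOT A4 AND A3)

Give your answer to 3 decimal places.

0.272

NOT A4 = 1 − 0.1900 = 0.8100
A4 OR NOT A4 = a + b − a·b on (0.1900, 0.8100) = 0.8461
A1 OR (A4 OR NOT A4) = a + b − a·b on (0.7400, 0.8461) = 0.9600
NOT A4 = 1 − 0.1900 = 0.8100
NOT A4 AND A3 = a·b on (0.8100, 0.3500) = 0.2835
(A1 OR (A4 OR NOT A4)) AND (NOT A4 AND A3) = a·b on (0.9600, 0.2835) = 0.2722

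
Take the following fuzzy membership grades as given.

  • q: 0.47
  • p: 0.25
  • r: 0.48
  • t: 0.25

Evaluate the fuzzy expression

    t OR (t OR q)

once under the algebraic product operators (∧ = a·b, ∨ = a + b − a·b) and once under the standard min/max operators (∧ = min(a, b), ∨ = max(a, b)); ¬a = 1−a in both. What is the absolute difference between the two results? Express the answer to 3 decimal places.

0.232

Under algebraic product:
  t OR q = a + b − a·b on (0.2500, 0.4700) = 0.6025
  t OR (t OR q) = a + b − a·b on (0.2500, 0.6025) = 0.7019
  → value = 0.7019
Under standard min/max:
  t OR q = max(a, b) on (0.25, 0.47) = 0.47
  t OR (t OR q) = max(a, b) on (0.25, 0.47) = 0.47
  → value = 0.4700
|0.7019 − 0.4700| = 0.232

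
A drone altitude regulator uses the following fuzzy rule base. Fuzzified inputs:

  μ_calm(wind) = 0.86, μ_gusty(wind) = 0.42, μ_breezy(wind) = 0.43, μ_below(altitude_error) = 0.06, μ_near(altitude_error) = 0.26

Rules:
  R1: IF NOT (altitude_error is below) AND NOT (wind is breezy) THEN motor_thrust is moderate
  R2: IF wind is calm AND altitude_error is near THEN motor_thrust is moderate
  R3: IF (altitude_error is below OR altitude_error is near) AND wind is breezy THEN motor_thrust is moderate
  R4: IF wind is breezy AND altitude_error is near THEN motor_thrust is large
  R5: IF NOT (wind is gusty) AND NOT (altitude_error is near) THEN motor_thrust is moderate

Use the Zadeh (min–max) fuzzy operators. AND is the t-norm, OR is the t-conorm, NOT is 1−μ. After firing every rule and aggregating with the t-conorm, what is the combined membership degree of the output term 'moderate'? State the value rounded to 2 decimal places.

R1: ¬below=1−0.06=0.94, ¬breezy=1−0.43=0.57; AND[min(a, b)] → w = 0.57
R2: calm=0.86, near=0.26; AND[min(a, b)] → w = 0.26
R3: (below=0.06 OR near=0.26) = 0.26; AND[min(a, b)] with breezy=0.43 → w = 0.26
R4: breezy=0.43, near=0.26; AND[min(a, b)] → w = 0.26
R5: ¬gusty=1−0.42=0.58, ¬near=1−0.26=0.74; AND[min(a, b)] → w = 0.58
Rules with consequent 'moderate': {R1, R2, R3, R5} → strengths 0.57, 0.26, 0.26, 0.58
Aggregate via t-conorm [max(a, b)]: 0.58

0.58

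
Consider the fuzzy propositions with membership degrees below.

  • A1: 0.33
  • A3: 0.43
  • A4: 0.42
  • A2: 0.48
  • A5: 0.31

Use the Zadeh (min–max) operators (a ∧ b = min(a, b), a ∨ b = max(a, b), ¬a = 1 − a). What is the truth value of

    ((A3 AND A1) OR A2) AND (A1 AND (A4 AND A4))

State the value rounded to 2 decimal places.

A3 AND A1 = min(a, b) on (0.43, 0.33) = 0.33
(A3 AND A1) OR A2 = max(a, b) on (0.33, 0.48) = 0.48
A4 AND A4 = min(a, b) on (0.42, 0.42) = 0.42
A1 AND (A4 AND A4) = min(a, b) on (0.33, 0.42) = 0.33
((A3 AND A1) OR A2) AND (A1 AND (A4 AND A4)) = min(a, b) on (0.48, 0.33) = 0.33

0.33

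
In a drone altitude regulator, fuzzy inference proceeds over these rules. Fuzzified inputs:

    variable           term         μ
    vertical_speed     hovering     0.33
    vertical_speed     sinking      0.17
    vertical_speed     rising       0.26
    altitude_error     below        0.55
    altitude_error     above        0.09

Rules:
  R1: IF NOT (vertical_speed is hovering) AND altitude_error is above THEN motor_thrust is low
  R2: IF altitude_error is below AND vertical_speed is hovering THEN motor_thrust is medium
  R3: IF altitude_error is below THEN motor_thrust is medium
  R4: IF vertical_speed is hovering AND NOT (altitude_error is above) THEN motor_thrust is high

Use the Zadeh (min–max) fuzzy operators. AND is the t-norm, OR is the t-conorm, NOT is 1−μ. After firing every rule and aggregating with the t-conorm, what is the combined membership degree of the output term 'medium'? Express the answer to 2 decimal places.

R1: ¬hovering=1−0.33=0.67, above=0.09; AND[min(a, b)] → w = 0.09
R2: below=0.55, hovering=0.33; AND[min(a, b)] → w = 0.33
R3: below=0.55 → w = 0.55
R4: hovering=0.33, ¬above=1−0.09=0.91; AND[min(a, b)] → w = 0.33
Rules with consequent 'medium': {R2, R3} → strengths 0.33, 0.55
Aggregate via t-conorm [max(a, b)]: 0.55

0.55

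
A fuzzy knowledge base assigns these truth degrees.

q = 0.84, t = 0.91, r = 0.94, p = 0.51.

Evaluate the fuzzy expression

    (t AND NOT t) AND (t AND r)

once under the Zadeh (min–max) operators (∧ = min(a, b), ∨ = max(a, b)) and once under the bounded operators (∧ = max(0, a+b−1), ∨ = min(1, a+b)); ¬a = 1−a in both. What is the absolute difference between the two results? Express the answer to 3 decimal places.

0.090

Under Zadeh (min–max):
  NOT t = 1 − 0.91 = 0.09
  t AND NOT t = min(a, b) on (0.91, 0.09) = 0.09
  t AND r = min(a, b) on (0.91, 0.94) = 0.91
  (t AND NOT t) AND (t AND r) = min(a, b) on (0.09, 0.91) = 0.09
  → value = 0.0900
Under bounded:
  NOT t = 1 − 0.91 = 0.09
  t AND NOT t = max(0, a+b−1) on (0.91, 0.09) = 0.00
  t AND r = max(0, a+b−1) on (0.91, 0.94) = 0.85
  (t AND NOT t) AND (t AND r) = max(0, a+b−1) on (0.00, 0.85) = 0.00
  → value = 0.0000
|0.0900 − 0.0000| = 0.090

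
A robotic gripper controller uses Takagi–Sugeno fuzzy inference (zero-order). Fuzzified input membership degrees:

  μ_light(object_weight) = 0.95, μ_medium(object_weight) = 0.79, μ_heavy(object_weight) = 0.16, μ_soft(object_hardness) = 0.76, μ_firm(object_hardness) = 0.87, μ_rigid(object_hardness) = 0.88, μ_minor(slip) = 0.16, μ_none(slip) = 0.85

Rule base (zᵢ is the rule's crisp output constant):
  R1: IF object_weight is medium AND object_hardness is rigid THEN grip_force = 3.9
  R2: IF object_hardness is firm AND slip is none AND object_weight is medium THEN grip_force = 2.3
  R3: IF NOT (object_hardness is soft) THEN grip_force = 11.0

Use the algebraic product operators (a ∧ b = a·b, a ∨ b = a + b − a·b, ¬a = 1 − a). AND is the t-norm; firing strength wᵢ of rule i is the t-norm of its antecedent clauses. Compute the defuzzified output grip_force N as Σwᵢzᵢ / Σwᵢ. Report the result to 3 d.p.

4.406

R1 (z=3.9): medium=0.79, rigid=0.88; AND[a·b] → w = 0.6952
R2 (z=2.3): firm=0.87, none=0.85, medium=0.79; AND[a·b] → w = 0.5842
R3 (z=11.0): ¬soft=1−0.76=0.24 → w = 0.2400
Weighted average = (0.6952·3.9 + 0.5842·2.3 + 0.2400·11.0) / (0.6952 + 0.5842 + 0.2400)
  = 6.6950 / 1.5194 = 4.406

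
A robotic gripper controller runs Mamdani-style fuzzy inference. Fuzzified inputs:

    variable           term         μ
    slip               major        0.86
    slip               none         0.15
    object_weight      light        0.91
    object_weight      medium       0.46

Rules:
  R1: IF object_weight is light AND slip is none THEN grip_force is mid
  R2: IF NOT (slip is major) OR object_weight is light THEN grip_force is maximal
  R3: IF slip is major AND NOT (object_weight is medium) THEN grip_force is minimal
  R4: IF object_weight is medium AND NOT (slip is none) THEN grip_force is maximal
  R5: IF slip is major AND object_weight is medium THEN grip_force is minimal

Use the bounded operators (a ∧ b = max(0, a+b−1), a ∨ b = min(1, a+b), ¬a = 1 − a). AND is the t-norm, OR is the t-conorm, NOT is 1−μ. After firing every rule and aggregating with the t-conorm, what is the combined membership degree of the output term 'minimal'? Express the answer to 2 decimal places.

0.72

R1: light=0.91, none=0.15; AND[max(0, a+b−1)] → w = 0.06
R2: ¬major=1−0.86=0.14, light=0.91; OR[min(1, a+b)] → w = 1.00
R3: major=0.86, ¬medium=1−0.46=0.54; AND[max(0, a+b−1)] → w = 0.40
R4: medium=0.46, ¬none=1−0.15=0.85; AND[max(0, a+b−1)] → w = 0.31
R5: major=0.86, medium=0.46; AND[max(0, a+b−1)] → w = 0.32
Rules with consequent 'minimal': {R3, R5} → strengths 0.40, 0.32
Aggregate via t-conorm [min(1, a+b)]: 0.72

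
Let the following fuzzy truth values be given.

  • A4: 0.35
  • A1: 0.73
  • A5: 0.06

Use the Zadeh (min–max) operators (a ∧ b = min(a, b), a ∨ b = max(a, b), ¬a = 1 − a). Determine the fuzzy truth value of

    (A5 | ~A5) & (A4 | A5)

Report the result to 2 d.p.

0.35

~A5 = 1 − 0.06 = 0.94
A5 | ~A5 = max(a, b) on (0.06, 0.94) = 0.94
A4 | A5 = max(a, b) on (0.35, 0.06) = 0.35
(A5 | ~A5) & (A4 | A5) = min(a, b) on (0.94, 0.35) = 0.35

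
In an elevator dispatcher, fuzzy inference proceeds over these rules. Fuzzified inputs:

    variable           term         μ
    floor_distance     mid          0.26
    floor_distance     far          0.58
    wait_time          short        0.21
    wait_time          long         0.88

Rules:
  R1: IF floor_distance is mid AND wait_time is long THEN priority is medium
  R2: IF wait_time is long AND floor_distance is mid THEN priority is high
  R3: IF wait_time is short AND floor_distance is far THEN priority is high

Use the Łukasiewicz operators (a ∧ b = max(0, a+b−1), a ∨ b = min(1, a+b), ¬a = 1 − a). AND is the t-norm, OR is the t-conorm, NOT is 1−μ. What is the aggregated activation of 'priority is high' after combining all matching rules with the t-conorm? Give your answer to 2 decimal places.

R1: mid=0.26, long=0.88; AND[max(0, a+b−1)] → w = 0.14
R2: long=0.88, mid=0.26; AND[max(0, a+b−1)] → w = 0.14
R3: short=0.21, far=0.58; AND[max(0, a+b−1)] → w = 0.00
Rules with consequent 'high': {R2, R3} → strengths 0.14, 0.00
Aggregate via t-conorm [min(1, a+b)]: 0.14

0.14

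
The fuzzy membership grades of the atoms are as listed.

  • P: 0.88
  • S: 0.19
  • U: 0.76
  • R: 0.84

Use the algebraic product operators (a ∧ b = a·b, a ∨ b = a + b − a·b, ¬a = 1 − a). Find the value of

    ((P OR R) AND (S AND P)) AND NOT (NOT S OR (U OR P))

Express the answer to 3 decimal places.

P OR R = a + b − a·b on (0.8800, 0.8400) = 0.9808
S AND P = a·b on (0.1900, 0.8800) = 0.1672
(P OR R) AND (S AND P) = a·b on (0.9808, 0.1672) = 0.1640
NOT S = 1 − 0.1900 = 0.8100
U OR P = a + b − a·b on (0.7600, 0.8800) = 0.9712
NOT S OR (U OR P) = a + b − a·b on (0.8100, 0.9712) = 0.9945
NOT (NOT S OR (U OR P)) = 1 − 0.9945 = 0.0055
((P OR R) AND (S AND P)) AND NOT (NOT S OR (U OR P)) = a·b on (0.1640, 0.0055) = 0.0009

0.001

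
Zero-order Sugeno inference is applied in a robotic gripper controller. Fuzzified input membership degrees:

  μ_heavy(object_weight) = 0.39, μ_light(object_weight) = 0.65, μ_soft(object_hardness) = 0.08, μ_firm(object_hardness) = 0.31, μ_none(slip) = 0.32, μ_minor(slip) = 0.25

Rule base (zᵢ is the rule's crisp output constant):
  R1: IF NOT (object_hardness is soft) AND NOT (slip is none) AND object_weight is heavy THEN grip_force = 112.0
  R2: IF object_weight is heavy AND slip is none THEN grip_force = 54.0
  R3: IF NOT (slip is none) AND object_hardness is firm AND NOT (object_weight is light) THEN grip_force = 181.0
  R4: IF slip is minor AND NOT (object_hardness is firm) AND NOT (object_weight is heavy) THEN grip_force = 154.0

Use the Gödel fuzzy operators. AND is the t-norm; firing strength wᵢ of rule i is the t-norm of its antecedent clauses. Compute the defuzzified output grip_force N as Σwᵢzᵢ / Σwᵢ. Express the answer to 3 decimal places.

122.496

R1 (z=112.0): ¬soft=1−0.08=0.92, ¬none=1−0.32=0.68, heavy=0.39; AND[min(a, b)] → w = 0.39
R2 (z=54.0): heavy=0.39, none=0.32; AND[min(a, b)] → w = 0.32
R3 (z=181.0): ¬none=1−0.32=0.68, firm=0.31, ¬light=1−0.65=0.35; AND[min(a, b)] → w = 0.31
R4 (z=154.0): minor=0.25, ¬firm=1−0.31=0.69, ¬heavy=1−0.39=0.61; AND[min(a, b)] → w = 0.25
Weighted average = (0.39·112.0 + 0.32·54.0 + 0.31·181.0 + 0.25·154.0) / (0.39 + 0.32 + 0.31 + 0.25)
  = 155.5700 / 1.2700 = 122.496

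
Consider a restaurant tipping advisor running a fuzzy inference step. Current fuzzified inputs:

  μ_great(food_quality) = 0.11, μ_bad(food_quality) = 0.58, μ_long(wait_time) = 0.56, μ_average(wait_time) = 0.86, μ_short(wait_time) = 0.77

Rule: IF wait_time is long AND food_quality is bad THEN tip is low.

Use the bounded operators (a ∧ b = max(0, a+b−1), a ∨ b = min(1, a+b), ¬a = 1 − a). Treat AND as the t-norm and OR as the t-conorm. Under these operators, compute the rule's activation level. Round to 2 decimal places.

firing strength: long=0.56, bad=0.58; AND[max(0, a+b−1)] → w = 0.14

0.14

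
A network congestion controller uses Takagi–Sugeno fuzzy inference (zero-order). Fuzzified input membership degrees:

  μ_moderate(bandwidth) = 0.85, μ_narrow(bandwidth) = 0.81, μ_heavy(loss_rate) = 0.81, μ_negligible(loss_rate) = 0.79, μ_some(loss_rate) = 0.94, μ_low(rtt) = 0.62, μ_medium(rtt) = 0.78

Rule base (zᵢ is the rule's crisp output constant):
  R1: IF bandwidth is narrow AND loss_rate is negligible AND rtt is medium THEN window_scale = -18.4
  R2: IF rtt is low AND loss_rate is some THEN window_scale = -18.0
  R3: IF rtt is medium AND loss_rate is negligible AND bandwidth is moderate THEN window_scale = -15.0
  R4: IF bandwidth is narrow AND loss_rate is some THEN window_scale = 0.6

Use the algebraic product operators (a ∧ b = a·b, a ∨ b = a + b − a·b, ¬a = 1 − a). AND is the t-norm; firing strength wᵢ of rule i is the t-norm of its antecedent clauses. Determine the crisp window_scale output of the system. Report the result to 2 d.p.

-11.44

R1 (z=-18.4): narrow=0.81, negligible=0.79, medium=0.78; AND[a·b] → w = 0.4991
R2 (z=-18.0): low=0.62, some=0.94; AND[a·b] → w = 0.5828
R3 (z=-15.0): medium=0.78, negligible=0.79, moderate=0.85; AND[a·b] → w = 0.5238
R4 (z=0.6): narrow=0.81, some=0.94; AND[a·b] → w = 0.7614
Weighted average = (0.4991·-18.4 + 0.5828·-18.0 + 0.5238·-15.0 + 0.7614·0.6) / (0.4991 + 0.5828 + 0.5238 + 0.7614)
  = -27.0740 / 2.3671 = -11.44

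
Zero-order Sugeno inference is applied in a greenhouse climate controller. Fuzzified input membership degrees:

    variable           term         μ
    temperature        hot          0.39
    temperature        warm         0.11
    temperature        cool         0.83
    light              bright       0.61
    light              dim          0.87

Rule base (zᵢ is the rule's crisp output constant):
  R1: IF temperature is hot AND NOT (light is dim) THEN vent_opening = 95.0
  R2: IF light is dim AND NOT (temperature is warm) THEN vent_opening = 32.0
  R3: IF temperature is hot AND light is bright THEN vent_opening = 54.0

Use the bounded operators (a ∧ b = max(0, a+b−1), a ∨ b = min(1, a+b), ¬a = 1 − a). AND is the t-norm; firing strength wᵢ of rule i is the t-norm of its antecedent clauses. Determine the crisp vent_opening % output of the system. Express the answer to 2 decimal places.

R1 (z=95.0): hot=0.39, ¬dim=1−0.87=0.13; AND[max(0, a+b−1)] → w = 0.00
R2 (z=32.0): dim=0.87, ¬warm=1−0.11=0.89; AND[max(0, a+b−1)] → w = 0.76
R3 (z=54.0): hot=0.39, bright=0.61; AND[max(0, a+b−1)] → w = 0.00
Weighted average = (0.00·95.0 + 0.76·32.0 + 0.00·54.0) / (0.00 + 0.76 + 0.00)
  = 24.3200 / 0.7600 = 32.00

32.00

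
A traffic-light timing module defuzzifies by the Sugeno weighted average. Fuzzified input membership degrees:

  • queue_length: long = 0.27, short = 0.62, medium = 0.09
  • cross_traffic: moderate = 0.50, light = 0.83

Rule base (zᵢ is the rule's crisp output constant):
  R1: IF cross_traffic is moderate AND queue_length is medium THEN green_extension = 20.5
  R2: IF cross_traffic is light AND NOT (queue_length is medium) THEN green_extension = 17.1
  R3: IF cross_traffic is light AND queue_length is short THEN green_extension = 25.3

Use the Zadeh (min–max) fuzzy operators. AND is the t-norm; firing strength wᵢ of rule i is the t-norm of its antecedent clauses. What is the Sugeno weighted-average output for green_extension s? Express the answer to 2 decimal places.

R1 (z=20.5): moderate=0.50, medium=0.09; AND[min(a, b)] → w = 0.09
R2 (z=17.1): light=0.83, ¬medium=1−0.09=0.91; AND[min(a, b)] → w = 0.83
R3 (z=25.3): light=0.83, short=0.62; AND[min(a, b)] → w = 0.62
Weighted average = (0.09·20.5 + 0.83·17.1 + 0.62·25.3) / (0.09 + 0.83 + 0.62)
  = 31.7240 / 1.5400 = 20.60

20.60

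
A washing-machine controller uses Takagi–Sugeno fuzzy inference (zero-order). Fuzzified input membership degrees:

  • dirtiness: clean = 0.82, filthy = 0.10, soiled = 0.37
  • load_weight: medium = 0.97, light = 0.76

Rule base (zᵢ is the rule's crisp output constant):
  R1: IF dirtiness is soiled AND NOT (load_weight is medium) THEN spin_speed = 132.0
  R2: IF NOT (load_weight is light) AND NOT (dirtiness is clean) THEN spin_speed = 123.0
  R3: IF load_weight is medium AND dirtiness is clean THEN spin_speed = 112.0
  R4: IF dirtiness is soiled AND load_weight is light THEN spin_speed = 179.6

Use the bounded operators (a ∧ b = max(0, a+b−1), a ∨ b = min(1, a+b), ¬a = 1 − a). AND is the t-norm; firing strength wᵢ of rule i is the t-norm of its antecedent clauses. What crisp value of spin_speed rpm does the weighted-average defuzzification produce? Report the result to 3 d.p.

121.552

R1 (z=132.0): soiled=0.37, ¬medium=1−0.97=0.03; AND[max(0, a+b−1)] → w = 0.00
R2 (z=123.0): ¬light=1−0.76=0.24, ¬clean=1−0.82=0.18; AND[max(0, a+b−1)] → w = 0.00
R3 (z=112.0): medium=0.97, clean=0.82; AND[max(0, a+b−1)] → w = 0.79
R4 (z=179.6): soiled=0.37, light=0.76; AND[max(0, a+b−1)] → w = 0.13
Weighted average = (0.00·132.0 + 0.00·123.0 + 0.79·112.0 + 0.13·179.6) / (0.00 + 0.00 + 0.79 + 0.13)
  = 111.8280 / 0.9200 = 121.552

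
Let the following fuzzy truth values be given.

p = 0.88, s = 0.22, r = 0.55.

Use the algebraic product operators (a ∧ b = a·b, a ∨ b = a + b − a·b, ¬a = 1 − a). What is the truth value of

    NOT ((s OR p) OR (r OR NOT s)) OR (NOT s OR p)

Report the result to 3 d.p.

s OR p = a + b − a·b on (0.2200, 0.8800) = 0.9064
NOT s = 1 − 0.2200 = 0.7800
r OR NOT s = a + b − a·b on (0.5500, 0.7800) = 0.9010
(s OR p) OR (r OR NOT s) = a + b − a·b on (0.9064, 0.9010) = 0.9907
NOT ((s OR p) OR (r OR NOT s)) = 1 − 0.9907 = 0.0093
NOT s = 1 − 0.2200 = 0.7800
NOT s OR p = a + b − a·b on (0.7800, 0.8800) = 0.9736
NOT ((s OR p) OR (r OR NOT s)) OR (NOT s OR p) = a + b − a·b on (0.0093, 0.9736) = 0.9738

0.974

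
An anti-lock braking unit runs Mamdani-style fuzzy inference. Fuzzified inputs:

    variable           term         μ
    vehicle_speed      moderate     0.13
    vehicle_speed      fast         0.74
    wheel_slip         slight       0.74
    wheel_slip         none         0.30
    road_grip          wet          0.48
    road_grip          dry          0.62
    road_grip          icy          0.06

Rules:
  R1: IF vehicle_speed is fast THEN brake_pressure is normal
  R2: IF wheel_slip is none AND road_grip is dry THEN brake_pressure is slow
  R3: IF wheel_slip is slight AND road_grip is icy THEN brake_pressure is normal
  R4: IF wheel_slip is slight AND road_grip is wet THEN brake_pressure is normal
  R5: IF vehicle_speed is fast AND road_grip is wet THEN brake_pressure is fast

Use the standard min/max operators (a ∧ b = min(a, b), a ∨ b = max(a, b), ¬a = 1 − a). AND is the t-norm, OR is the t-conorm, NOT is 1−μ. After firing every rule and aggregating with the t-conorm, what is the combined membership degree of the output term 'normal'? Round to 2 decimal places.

R1: fast=0.74 → w = 0.74
R2: none=0.30, dry=0.62; AND[min(a, b)] → w = 0.30
R3: slight=0.74, icy=0.06; AND[min(a, b)] → w = 0.06
R4: slight=0.74, wet=0.48; AND[min(a, b)] → w = 0.48
R5: fast=0.74, wet=0.48; AND[min(a, b)] → w = 0.48
Rules with consequent 'normal': {R1, R3, R4} → strengths 0.74, 0.06, 0.48
Aggregate via t-conorm [max(a, b)]: 0.74

0.74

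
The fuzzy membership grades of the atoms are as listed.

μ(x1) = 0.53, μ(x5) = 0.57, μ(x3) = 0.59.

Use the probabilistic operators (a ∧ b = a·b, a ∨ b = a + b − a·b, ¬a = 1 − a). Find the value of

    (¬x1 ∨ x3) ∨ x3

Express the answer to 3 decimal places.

¬x1 = 1 − 0.5300 = 0.4700
¬x1 ∨ x3 = a + b − a·b on (0.4700, 0.5900) = 0.7827
(¬x1 ∨ x3) ∨ x3 = a + b − a·b on (0.7827, 0.5900) = 0.9109

0.911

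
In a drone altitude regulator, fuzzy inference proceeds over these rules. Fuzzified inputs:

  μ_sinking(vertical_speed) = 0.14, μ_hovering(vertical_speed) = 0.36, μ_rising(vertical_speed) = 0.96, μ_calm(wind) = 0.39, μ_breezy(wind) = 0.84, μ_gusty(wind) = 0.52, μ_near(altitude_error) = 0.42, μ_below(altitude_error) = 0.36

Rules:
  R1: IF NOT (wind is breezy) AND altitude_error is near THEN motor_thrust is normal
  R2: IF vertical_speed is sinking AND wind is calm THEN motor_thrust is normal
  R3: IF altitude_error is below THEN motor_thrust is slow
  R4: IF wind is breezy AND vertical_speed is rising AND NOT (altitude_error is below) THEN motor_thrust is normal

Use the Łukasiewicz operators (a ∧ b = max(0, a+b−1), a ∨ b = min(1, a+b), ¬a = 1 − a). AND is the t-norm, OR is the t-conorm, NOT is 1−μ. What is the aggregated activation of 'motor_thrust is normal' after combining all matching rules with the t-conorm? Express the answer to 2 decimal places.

0.44

R1: ¬breezy=1−0.84=0.16, near=0.42; AND[max(0, a+b−1)] → w = 0.00
R2: sinking=0.14, calm=0.39; AND[max(0, a+b−1)] → w = 0.00
R3: below=0.36 → w = 0.36
R4: breezy=0.84, rising=0.96, ¬below=1−0.36=0.64; AND[max(0, a+b−1)] → w = 0.44
Rules with consequent 'normal': {R1, R2, R4} → strengths 0.00, 0.00, 0.44
Aggregate via t-conorm [min(1, a+b)]: 0.44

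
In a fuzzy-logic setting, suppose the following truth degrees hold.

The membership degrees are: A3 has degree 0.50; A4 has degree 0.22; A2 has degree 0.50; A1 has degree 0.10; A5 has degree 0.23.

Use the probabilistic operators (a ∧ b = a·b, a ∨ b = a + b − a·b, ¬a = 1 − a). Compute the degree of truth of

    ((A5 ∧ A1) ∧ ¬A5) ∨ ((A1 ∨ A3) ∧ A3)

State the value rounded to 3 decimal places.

0.288

A5 ∧ A1 = a·b on (0.2300, 0.1000) = 0.0230
¬A5 = 1 − 0.2300 = 0.7700
(A5 ∧ A1) ∧ ¬A5 = a·b on (0.0230, 0.7700) = 0.0177
A1 ∨ A3 = a + b − a·b on (0.1000, 0.5000) = 0.5500
(A1 ∨ A3) ∧ A3 = a·b on (0.5500, 0.5000) = 0.2750
((A5 ∧ A1) ∧ ¬A5) ∨ ((A1 ∨ A3) ∧ A3) = a + b − a·b on (0.0177, 0.2750) = 0.2878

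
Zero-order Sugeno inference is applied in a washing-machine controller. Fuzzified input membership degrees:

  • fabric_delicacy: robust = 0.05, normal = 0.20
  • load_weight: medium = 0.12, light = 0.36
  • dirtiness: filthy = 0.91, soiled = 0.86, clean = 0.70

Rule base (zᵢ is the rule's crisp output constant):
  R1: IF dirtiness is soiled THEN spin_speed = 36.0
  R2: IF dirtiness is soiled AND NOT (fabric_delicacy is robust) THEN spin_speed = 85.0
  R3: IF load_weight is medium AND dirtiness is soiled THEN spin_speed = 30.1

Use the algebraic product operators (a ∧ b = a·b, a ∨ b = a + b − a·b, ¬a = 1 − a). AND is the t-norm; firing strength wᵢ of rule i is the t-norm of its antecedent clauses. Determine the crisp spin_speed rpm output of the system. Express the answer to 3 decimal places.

58.146

R1 (z=36.0): soiled=0.86 → w = 0.8600
R2 (z=85.0): soiled=0.86, ¬robust=1−0.05=0.95; AND[a·b] → w = 0.8170
R3 (z=30.1): medium=0.12, soiled=0.86; AND[a·b] → w = 0.1032
Weighted average = (0.8600·36.0 + 0.8170·85.0 + 0.1032·30.1) / (0.8600 + 0.8170 + 0.1032)
  = 103.5113 / 1.7802 = 58.146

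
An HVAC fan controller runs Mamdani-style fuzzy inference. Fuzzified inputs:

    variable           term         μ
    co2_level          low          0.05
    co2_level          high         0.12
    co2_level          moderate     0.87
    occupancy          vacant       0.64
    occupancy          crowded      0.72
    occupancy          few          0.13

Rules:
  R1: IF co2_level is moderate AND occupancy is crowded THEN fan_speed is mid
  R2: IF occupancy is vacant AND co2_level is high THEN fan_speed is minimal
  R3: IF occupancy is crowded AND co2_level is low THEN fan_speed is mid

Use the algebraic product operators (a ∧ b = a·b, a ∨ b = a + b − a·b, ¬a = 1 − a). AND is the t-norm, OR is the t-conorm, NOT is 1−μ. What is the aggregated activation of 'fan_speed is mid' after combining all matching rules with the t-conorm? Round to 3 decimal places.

R1: moderate=0.87, crowded=0.72; AND[a·b] → w = 0.6264
R2: vacant=0.64, high=0.12; AND[a·b] → w = 0.0768
R3: crowded=0.72, low=0.05; AND[a·b] → w = 0.0360
Rules with consequent 'mid': {R1, R3} → strengths 0.6264, 0.0360
Aggregate via t-conorm [a + b − a·b]: 0.6398

0.640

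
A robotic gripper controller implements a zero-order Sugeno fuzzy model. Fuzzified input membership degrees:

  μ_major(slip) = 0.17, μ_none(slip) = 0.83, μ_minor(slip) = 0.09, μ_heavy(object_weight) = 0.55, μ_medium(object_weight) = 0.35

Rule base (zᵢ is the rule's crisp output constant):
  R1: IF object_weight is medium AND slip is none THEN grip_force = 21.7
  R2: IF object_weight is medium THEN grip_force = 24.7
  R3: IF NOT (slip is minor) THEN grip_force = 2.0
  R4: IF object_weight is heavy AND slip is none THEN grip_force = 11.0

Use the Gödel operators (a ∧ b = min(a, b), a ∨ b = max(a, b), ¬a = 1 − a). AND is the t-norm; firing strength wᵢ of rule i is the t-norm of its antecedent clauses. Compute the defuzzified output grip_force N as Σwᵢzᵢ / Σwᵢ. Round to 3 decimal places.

11.162

R1 (z=21.7): medium=0.35, none=0.83; AND[min(a, b)] → w = 0.35
R2 (z=24.7): medium=0.35 → w = 0.35
R3 (z=2.0): ¬minor=1−0.09=0.91 → w = 0.91
R4 (z=11.0): heavy=0.55, none=0.83; AND[min(a, b)] → w = 0.55
Weighted average = (0.35·21.7 + 0.35·24.7 + 0.91·2.0 + 0.55·11.0) / (0.35 + 0.35 + 0.91 + 0.55)
  = 24.1100 / 2.1600 = 11.162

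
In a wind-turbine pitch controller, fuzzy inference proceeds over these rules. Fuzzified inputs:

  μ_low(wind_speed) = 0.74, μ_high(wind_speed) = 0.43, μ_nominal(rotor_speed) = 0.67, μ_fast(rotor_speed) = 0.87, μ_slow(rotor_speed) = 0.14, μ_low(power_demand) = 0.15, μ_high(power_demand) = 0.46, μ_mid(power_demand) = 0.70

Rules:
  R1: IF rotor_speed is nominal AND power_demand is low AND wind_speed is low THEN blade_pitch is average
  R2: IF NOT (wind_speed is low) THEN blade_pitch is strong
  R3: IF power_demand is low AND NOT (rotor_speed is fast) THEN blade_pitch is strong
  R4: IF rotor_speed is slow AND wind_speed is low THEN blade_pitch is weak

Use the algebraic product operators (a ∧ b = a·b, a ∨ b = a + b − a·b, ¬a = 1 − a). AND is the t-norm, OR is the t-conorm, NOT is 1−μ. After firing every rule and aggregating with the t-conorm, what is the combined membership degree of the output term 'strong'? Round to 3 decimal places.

0.274

R1: nominal=0.67, low=0.15, low=0.74; AND[a·b] → w = 0.0744
R2: ¬low=1−0.74=0.26 → w = 0.2600
R3: low=0.15, ¬fast=1−0.87=0.13; AND[a·b] → w = 0.0195
R4: slow=0.14, low=0.74; AND[a·b] → w = 0.1036
Rules with consequent 'strong': {R2, R3} → strengths 0.2600, 0.0195
Aggregate via t-conorm [a + b − a·b]: 0.2744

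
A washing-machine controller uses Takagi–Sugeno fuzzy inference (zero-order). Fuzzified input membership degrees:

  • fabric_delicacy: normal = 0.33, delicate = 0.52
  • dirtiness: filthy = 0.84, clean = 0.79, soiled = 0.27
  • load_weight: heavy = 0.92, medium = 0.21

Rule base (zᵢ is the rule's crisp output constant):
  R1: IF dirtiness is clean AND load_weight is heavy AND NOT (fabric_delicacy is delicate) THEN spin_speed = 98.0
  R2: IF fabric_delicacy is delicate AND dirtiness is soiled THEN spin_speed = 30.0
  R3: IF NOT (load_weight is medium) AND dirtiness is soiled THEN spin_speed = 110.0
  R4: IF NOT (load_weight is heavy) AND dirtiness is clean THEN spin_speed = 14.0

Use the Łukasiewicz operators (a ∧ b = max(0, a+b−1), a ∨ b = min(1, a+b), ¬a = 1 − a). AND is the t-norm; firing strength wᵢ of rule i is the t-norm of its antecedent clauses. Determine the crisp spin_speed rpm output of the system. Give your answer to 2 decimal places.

100.88

R1 (z=98.0): clean=0.79, heavy=0.92, ¬delicate=1−0.52=0.48; AND[max(0, a+b−1)] → w = 0.19
R2 (z=30.0): delicate=0.52, soiled=0.27; AND[max(0, a+b−1)] → w = 0.00
R3 (z=110.0): ¬medium=1−0.21=0.79, soiled=0.27; AND[max(0, a+b−1)] → w = 0.06
R4 (z=14.0): ¬heavy=1−0.92=0.08, clean=0.79; AND[max(0, a+b−1)] → w = 0.00
Weighted average = (0.19·98.0 + 0.00·30.0 + 0.06·110.0 + 0.00·14.0) / (0.19 + 0.00 + 0.06 + 0.00)
  = 25.2200 / 0.2500 = 100.88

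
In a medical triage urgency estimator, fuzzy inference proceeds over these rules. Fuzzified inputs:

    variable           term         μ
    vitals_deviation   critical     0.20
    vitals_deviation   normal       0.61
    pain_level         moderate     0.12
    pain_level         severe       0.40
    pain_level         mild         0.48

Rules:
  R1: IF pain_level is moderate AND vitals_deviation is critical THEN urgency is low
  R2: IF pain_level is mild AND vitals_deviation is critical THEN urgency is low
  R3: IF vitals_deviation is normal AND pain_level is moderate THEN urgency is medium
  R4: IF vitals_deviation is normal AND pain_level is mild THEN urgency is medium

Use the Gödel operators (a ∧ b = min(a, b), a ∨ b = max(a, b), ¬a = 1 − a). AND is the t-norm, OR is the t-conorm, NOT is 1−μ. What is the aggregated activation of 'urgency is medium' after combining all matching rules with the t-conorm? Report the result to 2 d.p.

R1: moderate=0.12, critical=0.20; AND[min(a, b)] → w = 0.12
R2: mild=0.48, critical=0.20; AND[min(a, b)] → w = 0.20
R3: normal=0.61, moderate=0.12; AND[min(a, b)] → w = 0.12
R4: normal=0.61, mild=0.48; AND[min(a, b)] → w = 0.48
Rules with consequent 'medium': {R3, R4} → strengths 0.12, 0.48
Aggregate via t-conorm [max(a, b)]: 0.48

0.48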